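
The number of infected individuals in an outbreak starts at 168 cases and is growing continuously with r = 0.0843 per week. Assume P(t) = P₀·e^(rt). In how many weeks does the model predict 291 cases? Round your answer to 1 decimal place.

291 = 168 · e^(0.0843·t)
t = ln(291/168) / 0.0843 = ln(1.73214) / 0.0843 = 0.54936 / 0.0843

t ≈ 6.5 weeks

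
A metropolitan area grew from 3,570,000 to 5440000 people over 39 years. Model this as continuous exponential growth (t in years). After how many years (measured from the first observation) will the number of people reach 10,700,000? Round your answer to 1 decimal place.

r = ln(5440000/3570000) / 39 ≈ 0.0108 per year
t = ln(10700000/3570000) / r = 1.09768 / 0.0108 ≈ 101.634

t ≈ 101.6 years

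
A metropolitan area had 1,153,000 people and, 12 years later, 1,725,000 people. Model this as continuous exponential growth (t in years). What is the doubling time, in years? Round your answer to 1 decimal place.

doubling time ≈ 20.6 years

r = ln(1725000/1153000) / 12 = ln(1.4961) / 12 ≈ 0.033572 per year
doubling time = ln 2 / |r| = 0.69315 / 0.033572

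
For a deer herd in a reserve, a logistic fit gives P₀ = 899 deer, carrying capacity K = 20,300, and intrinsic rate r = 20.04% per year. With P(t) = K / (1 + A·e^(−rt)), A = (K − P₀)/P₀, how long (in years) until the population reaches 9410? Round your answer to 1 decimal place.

A = (20300 − 899)/899 = 21.58065
9410 = 20300/(1 + 21.58065·e^(−0.2004t)) → 1 + 21.58065·e^(−0.2004t) = 2.15728
e^(−0.2004t) = 0.053626 → t = ln(18.64774)/0.2004 = 2.92572/0.2004

t ≈ 14.6 years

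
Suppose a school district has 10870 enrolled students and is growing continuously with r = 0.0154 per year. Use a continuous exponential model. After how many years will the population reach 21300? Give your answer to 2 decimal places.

t ≈ 43.68 years

21300 = 10870 · e^(0.0154·t)
t = ln(21300/10870) / 0.0154 = ln(1.95952) / 0.0154 = 0.6727 / 0.0154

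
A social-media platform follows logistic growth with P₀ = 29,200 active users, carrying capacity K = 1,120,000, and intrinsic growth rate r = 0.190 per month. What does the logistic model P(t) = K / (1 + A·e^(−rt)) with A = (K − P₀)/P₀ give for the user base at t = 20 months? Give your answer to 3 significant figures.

A = (1120000 − 29200)/29200 = 37.35616
P(20) = 1120000 / (1 + 37.35616·e^(−0.19·20)) = 1120000 / (1 + 37.35616·0.022371)
= 1120000 / 1.83569 ≈ 610126.06

≈ 610,000 active users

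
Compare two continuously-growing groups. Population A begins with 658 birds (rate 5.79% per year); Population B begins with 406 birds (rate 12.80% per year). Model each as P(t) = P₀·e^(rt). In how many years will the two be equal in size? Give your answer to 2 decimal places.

658·e^(0.0579t) = 406·e^(0.128t)
658/406 = e^((0.128 − 0.0579)t) → ln(1.62069) = 0.0701·t
t = 0.48285 / 0.0701

t ≈ 6.89 years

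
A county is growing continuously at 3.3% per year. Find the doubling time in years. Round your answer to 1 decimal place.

doubling time ≈ 21.0 years

doubling time = ln(2) / |r| = 0.69315 / 0.033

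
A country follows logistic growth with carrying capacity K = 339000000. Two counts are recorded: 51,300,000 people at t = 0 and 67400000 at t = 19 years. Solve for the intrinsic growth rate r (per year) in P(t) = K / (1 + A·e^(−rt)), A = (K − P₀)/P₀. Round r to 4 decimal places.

r ≈ 0.0174 per year

A = (339000000 − 51300000)/51300000 = 5.60819
67400000 = 339000000/(1 + 5.60819·e^(−r·19)) → e^(−19r) = (5.02967 − 1)/5.60819 = 0.718534
r = −ln(0.718534)/19 = 0.33054/19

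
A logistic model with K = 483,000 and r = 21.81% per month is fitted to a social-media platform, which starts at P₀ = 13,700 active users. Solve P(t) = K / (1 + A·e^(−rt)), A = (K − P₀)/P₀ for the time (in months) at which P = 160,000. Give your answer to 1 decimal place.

t ≈ 13.0 months

A = (483000 − 13700)/13700 = 34.25547
160000 = 483000/(1 + 34.25547·e^(−0.2181t)) → 1 + 34.25547·e^(−0.2181t) = 3.01875
e^(−0.2181t) = 0.058932 → t = ln(16.96866)/0.2181 = 2.83137/0.2181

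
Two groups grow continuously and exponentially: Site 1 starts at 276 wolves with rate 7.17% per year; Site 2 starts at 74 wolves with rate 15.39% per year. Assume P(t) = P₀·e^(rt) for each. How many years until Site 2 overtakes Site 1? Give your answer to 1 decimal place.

276·e^(0.0717t) = 74·e^(0.1539t)
276/74 = e^((0.1539 − 0.0717)t) → ln(3.72973) = 0.0822·t
t = 1.31634 / 0.0822

t ≈ 16.0 years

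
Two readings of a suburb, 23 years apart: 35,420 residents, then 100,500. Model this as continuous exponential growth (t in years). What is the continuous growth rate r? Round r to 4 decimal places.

r ≈ 0.0453 per year

100500 = 35420 · e^(r·23)
e^(23r) = 100500/35420 = 2.83738
r = ln(2.83738) / 23 = 1.04288 / 23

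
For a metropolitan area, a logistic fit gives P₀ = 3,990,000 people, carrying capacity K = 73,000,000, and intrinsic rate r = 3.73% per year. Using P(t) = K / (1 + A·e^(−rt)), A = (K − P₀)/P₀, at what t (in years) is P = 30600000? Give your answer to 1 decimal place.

A = (73000000 − 3990000)/3990000 = 17.29574
30600000 = 73000000/(1 + 17.29574·e^(−0.0373t)) → 1 + 17.29574·e^(−0.0373t) = 2.38562
e^(−0.0373t) = 0.080113 → t = ln(12.4823)/0.0373 = 2.52431/0.0373

t ≈ 67.7 years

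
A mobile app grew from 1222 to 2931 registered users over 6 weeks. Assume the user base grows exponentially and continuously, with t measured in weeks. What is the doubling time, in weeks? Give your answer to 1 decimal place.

r = ln(2931/1222) / 6 = ln(2.39853) / 6 ≈ 0.145809 per week
doubling time = ln 2 / |r| = 0.69315 / 0.145809

doubling time ≈ 4.8 weeks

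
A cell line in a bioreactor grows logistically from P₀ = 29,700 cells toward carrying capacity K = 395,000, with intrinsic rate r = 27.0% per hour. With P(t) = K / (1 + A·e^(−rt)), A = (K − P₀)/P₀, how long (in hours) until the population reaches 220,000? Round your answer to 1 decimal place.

t ≈ 10.1 hours

A = (395000 − 29700)/29700 = 12.29966
220000 = 395000/(1 + 12.29966·e^(−0.27t)) → 1 + 12.29966·e^(−0.27t) = 1.79545
e^(−0.27t) = 0.064673 → t = ln(15.46243)/0.27 = 2.73841/0.27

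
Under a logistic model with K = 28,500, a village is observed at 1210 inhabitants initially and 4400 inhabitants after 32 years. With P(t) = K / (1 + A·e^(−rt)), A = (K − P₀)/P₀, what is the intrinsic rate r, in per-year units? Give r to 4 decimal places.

A = (28500 − 1210)/1210 = 22.55372
4400 = 28500/(1 + 22.55372·e^(−r·32)) → e^(−32r) = (6.47727 − 1)/22.55372 = 0.242855
r = −ln(0.242855)/32 = 1.41529/32

r ≈ 0.0442 per year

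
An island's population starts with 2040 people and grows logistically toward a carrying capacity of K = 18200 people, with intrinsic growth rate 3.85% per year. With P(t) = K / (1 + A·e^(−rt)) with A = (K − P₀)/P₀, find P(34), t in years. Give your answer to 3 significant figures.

≈ 5,800 people

A = (18200 − 2040)/2040 = 7.92157
P(34) = 18200 / (1 + 7.92157·e^(−0.0385·34)) = 18200 / (1 + 7.92157·0.27009)
= 18200 / 3.13954 ≈ 5797.03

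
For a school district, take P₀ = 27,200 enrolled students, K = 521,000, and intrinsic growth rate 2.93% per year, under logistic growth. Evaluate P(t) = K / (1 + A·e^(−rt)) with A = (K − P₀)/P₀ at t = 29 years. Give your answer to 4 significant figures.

A = (521000 − 27200)/27200 = 18.15441
P(29) = 521000 / (1 + 18.15441·e^(−0.0293·29)) = 521000 / (1 + 18.15441·0.427543)
= 521000 / 8.76179 ≈ 59462.7

≈ 59,460 enrolled students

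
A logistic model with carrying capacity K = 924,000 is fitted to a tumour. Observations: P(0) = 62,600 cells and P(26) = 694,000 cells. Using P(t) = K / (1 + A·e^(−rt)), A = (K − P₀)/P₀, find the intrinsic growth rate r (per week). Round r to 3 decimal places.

r ≈ 0.143 per week

A = (924000 − 62600)/62600 = 13.76038
694000 = 924000/(1 + 13.76038·e^(−r·26)) → e^(−26r) = (1.33141 − 1)/13.76038 = 0.024085
r = −ln(0.024085)/26 = 3.72619/26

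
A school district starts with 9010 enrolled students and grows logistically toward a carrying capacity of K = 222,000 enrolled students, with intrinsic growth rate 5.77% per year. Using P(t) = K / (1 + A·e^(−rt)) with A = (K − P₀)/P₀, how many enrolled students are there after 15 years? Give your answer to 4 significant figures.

≈ 20,280 enrolled students

A = (222000 − 9010)/9010 = 23.63929
P(15) = 222000 / (1 + 23.63929·e^(−0.0577·15)) = 222000 / (1 + 23.63929·0.420841)
= 222000 / 10.94838 ≈ 20276.96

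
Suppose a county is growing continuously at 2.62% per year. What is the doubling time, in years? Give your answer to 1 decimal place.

doubling time ≈ 26.5 years

doubling time = ln(2) / |r| = 0.69315 / 0.0262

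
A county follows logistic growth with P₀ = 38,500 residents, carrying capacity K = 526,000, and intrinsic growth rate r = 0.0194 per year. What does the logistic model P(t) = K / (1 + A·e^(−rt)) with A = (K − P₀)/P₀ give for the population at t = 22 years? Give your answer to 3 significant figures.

A = (526000 − 38500)/38500 = 12.66234
P(22) = 526000 / (1 + 12.66234·e^(−0.0194·22)) = 526000 / (1 + 12.66234·0.652594)
= 526000 / 9.26337 ≈ 56782.81

≈ 56,800 residents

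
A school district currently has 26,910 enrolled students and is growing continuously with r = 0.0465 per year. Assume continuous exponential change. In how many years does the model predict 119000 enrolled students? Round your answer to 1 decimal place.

t ≈ 32.0 years

119000 = 26910 · e^(0.0465·t)
t = ln(119000/26910) / 0.0465 = ln(4.42215) / 0.0465 = 1.48663 / 0.0465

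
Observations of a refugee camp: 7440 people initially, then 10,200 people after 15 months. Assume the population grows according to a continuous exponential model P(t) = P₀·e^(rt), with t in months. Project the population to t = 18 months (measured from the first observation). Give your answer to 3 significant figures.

r = ln(10200/7440) / 15 ≈ 0.021034 per month
P(18) = 7440 · e^(0.021034·18) = 7440 · 1.46027 ≈ 10864.4

≈ 10,900 people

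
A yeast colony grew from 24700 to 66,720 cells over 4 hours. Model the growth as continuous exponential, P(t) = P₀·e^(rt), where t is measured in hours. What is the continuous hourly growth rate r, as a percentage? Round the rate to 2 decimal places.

66720 = 24700 · e^(r·4)
e^(4r) = 66720/24700 = 2.70121
r = ln(2.70121) / 4 = 0.9937 / 4

r ≈ 24.84% per hour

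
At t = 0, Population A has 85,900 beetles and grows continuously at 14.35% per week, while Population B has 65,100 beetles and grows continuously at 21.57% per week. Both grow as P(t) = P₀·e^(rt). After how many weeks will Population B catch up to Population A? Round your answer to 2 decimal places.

85900·e^(0.1435t) = 65100·e^(0.2157t)
85900/65100 = e^((0.2157 − 0.1435)t) → ln(1.31951) = 0.0722·t
t = 0.27726 / 0.0722

t ≈ 3.84 weeks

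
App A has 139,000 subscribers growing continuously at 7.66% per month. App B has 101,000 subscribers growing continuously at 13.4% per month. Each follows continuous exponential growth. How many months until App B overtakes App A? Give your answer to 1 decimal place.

t ≈ 5.6 months

139000·e^(0.0766t) = 101000·e^(0.134t)
139000/101000 = e^((0.134 − 0.0766)t) → ln(1.37624) = 0.0574·t
t = 0.31935 / 0.0574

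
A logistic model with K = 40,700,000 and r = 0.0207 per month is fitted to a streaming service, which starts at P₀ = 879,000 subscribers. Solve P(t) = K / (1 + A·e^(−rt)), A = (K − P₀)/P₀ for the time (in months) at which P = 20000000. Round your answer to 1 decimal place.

A = (40700000 − 879000)/879000 = 45.30262
20000000 = 40700000/(1 + 45.30262·e^(−0.0207t)) → 1 + 45.30262·e^(−0.0207t) = 2.035
e^(−0.0207t) = 0.022846 → t = ln(43.77064)/0.0207 = 3.77896/0.0207

t ≈ 182.6 months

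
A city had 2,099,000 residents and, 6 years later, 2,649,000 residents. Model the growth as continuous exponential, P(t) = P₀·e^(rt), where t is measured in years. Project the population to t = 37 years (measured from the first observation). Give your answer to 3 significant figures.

≈ 8,820,000 residents

r = ln(2649000/2099000) / 6 ≈ 0.038787 per year
P(37) = 2099000 · e^(0.038787·37) = 2099000 · 4.20012 ≈ 8816058.77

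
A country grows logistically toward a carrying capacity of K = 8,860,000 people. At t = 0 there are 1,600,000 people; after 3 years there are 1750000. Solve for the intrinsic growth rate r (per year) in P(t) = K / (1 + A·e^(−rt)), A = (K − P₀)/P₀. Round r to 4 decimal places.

A = (8860000 − 1600000)/1600000 = 4.5375
1750000 = 8860000/(1 + 4.5375·e^(−r·3)) → e^(−3r) = (5.06286 − 1)/4.5375 = 0.895396
r = −ln(0.895396)/3 = 0.11049/3

r ≈ 0.0368 per year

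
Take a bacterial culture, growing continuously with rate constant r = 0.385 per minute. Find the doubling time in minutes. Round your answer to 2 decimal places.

doubling time ≈ 1.80 minutes

doubling time = ln(2) / |r| = 0.69315 / 0.385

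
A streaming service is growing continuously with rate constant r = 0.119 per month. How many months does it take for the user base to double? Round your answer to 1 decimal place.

doubling time ≈ 5.8 months

doubling time = ln(2) / |r| = 0.69315 / 0.119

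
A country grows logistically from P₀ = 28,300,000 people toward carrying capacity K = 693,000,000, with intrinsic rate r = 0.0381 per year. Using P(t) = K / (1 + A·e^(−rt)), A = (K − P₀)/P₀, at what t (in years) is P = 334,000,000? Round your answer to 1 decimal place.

A = (693000000 − 28300000)/28300000 = 23.48763
334000000 = 693000000/(1 + 23.48763·e^(−0.0381t)) → 1 + 23.48763·e^(−0.0381t) = 2.07485
e^(−0.0381t) = 0.045762 → t = ln(21.852)/0.0381 = 3.08429/0.0381

t ≈ 81.0 years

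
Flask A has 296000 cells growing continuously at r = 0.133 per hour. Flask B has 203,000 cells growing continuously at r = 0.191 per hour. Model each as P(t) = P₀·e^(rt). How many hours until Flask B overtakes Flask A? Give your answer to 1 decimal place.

t ≈ 6.5 hours

296000·e^(0.133t) = 203000·e^(0.191t)
296000/203000 = e^((0.191 − 0.133)t) → ln(1.45813) = 0.058·t
t = 0.37715 / 0.058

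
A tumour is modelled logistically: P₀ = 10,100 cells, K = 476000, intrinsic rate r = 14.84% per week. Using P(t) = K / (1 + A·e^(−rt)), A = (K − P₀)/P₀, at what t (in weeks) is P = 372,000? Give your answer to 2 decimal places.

A = (476000 − 10100)/10100 = 46.12871
372000 = 476000/(1 + 46.12871·e^(−0.1484t)) → 1 + 46.12871·e^(−0.1484t) = 1.27957
e^(−0.1484t) = 0.006061 → t = ln(164.99886)/0.1484 = 5.10594/0.1484

t ≈ 34.41 weeks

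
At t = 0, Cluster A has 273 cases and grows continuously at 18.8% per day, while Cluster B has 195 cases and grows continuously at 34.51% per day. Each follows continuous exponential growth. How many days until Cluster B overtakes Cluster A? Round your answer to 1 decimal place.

273·e^(0.188t) = 195·e^(0.3451t)
273/195 = e^((0.3451 − 0.188)t) → ln(1.4) = 0.1571·t
t = 0.33647 / 0.1571

t ≈ 2.1 days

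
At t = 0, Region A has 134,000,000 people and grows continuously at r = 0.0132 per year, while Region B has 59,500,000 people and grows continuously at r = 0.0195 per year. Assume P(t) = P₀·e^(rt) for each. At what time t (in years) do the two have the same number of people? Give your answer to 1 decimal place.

134000000·e^(0.0132t) = 59500000·e^(0.0195t)
134000000/59500000 = e^((0.0195 − 0.0132)t) → ln(2.2521) = 0.0063·t
t = 0.81186 / 0.0063

t ≈ 128.9 years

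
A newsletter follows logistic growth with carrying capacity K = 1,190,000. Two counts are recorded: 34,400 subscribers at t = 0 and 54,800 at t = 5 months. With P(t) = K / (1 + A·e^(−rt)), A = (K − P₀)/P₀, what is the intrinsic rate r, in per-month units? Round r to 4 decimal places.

r ≈ 0.0967 per month

A = (1190000 − 34400)/34400 = 33.59302
54800 = 1190000/(1 + 33.59302·e^(−r·5)) → e^(−5r) = (21.71533 − 1)/33.59302 = 0.616656
r = −ln(0.616656)/5 = 0.48344/5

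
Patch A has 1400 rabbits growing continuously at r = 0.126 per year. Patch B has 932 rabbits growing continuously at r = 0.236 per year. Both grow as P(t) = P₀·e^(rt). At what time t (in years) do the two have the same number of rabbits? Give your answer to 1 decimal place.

1400·e^(0.126t) = 932·e^(0.236t)
1400/932 = e^((0.236 − 0.126)t) → ln(1.50215) = 0.11·t
t = 0.40689 / 0.11

t ≈ 3.7 years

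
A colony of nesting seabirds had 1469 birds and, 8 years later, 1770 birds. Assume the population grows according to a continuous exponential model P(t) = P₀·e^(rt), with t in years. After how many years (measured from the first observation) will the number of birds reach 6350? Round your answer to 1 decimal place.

r = ln(1770/1469) / 8 ≈ 0.0233 per year
t = ln(6350/1469) / r = 1.46387 / 0.0233 ≈ 62.828

t ≈ 62.8 years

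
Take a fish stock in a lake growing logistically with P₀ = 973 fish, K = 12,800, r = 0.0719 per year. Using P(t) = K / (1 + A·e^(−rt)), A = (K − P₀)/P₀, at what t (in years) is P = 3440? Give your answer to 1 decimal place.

A = (12800 − 973)/973 = 12.15519
3440 = 12800/(1 + 12.15519·e^(−0.0719t)) → 1 + 12.15519·e^(−0.0719t) = 3.72093
e^(−0.0719t) = 0.223849 → t = ln(4.46729)/0.0719 = 1.49678/0.0719

t ≈ 20.8 years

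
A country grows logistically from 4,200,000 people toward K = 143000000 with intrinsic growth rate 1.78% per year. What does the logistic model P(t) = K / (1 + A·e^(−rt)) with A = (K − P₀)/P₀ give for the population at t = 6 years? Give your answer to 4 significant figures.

≈ 4,658,000 people

A = (143000000 − 4200000)/4200000 = 33.04762
P(6) = 143000000 / (1 + 33.04762·e^(−0.0178·6)) = 143000000 / (1 + 33.04762·0.898705)
= 143000000 / 30.70007 ≈ 4657969.29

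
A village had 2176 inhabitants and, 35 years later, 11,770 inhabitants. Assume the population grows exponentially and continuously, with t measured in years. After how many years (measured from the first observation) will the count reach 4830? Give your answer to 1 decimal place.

t ≈ 16.5 years

r = ln(11770/2176) / 35 ≈ 0.04823 per year
t = ln(4830/2176) / r = 0.79736 / 0.04823 ≈ 16.532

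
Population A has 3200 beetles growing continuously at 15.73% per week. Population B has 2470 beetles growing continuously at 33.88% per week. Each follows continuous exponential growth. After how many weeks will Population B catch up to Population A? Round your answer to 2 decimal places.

t ≈ 1.43 weeks

3200·e^(0.1573t) = 2470·e^(0.3388t)
3200/2470 = e^((0.3388 − 0.1573)t) → ln(1.29555) = 0.1815·t
t = 0.25893 / 0.1815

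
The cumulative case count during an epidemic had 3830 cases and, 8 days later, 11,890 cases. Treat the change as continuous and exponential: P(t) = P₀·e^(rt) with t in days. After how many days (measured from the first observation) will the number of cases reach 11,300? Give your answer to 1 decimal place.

t ≈ 7.6 days

r = ln(11890/3830) / 8 ≈ 0.141604 per day
t = ln(11300/3830) / r = 1.08194 / 0.141604 ≈ 7.641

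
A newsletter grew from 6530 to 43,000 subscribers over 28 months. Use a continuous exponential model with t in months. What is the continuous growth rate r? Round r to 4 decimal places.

43000 = 6530 · e^(r·28)
e^(28r) = 43000/6530 = 6.58499
r = ln(6.58499) / 28 = 1.88479 / 28

r ≈ 0.0673 per month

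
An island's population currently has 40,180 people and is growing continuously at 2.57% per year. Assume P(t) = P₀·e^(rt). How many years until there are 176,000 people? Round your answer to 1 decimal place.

t ≈ 57.5 years

176000 = 40180 · e^(0.0257·t)
t = ln(176000/40180) / 0.0257 = ln(4.38029) / 0.0257 = 1.47711 / 0.0257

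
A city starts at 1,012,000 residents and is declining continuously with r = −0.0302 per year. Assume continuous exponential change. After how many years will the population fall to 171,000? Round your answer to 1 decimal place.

171000 = 1012000 · e^(-0.0302·t)
t = ln(171000/1012000) / -0.0302 = ln(0.16897) / -0.0302 = -1.77802 / -0.0302

t ≈ 58.9 years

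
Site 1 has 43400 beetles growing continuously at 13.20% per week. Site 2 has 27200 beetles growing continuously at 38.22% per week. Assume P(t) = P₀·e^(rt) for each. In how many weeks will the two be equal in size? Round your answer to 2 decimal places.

t ≈ 1.87 weeks

43400·e^(0.132t) = 27200·e^(0.3822t)
43400/27200 = e^((0.3822 − 0.132)t) → ln(1.59559) = 0.2502·t
t = 0.46724 / 0.2502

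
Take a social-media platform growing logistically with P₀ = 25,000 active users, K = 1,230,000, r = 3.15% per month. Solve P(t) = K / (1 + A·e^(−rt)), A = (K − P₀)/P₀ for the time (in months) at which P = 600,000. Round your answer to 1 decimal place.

t ≈ 121.5 months

A = (1230000 − 25000)/25000 = 48.2
600000 = 1230000/(1 + 48.2·e^(−0.0315t)) → 1 + 48.2·e^(−0.0315t) = 2.05
e^(−0.0315t) = 0.021784 → t = ln(45.90476)/0.0315 = 3.82657/0.0315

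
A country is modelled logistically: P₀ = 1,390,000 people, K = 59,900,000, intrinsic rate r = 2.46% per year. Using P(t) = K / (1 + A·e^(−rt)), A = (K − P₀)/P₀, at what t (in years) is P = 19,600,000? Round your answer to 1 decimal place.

t ≈ 122.7 years

A = (59900000 − 1390000)/1390000 = 42.09353
19600000 = 59900000/(1 + 42.09353·e^(−0.0246t)) → 1 + 42.09353·e^(−0.0246t) = 3.05612
e^(−0.0246t) = 0.048847 → t = ln(20.47229)/0.0246 = 3.01907/0.0246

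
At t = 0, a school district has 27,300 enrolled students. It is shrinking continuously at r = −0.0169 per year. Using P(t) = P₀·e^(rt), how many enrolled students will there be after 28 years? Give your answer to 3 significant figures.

P(28) = 27300 · e^(-0.0169·28) = 27300 · e^(-0.4732)
= 27300 · 0.62301 ≈ 17008.05

≈ 17,000 enrolled students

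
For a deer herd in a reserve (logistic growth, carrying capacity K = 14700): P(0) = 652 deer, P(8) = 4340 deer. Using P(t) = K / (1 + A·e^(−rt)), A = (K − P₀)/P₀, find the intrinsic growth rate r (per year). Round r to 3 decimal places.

A = (14700 − 652)/652 = 21.54601
4340 = 14700/(1 + 21.54601·e^(−r·8)) → e^(−8r) = (3.3871 − 1)/21.54601 = 0.110791
r = −ln(0.110791)/8 = 2.20011/8

r ≈ 0.275 per year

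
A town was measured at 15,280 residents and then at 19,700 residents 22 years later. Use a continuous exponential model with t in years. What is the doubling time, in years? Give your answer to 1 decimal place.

r = ln(19700/15280) / 22 = ln(1.28927) / 22 ≈ 0.011549 per year
doubling time = ln 2 / |r| = 0.69315 / 0.011549

doubling time ≈ 60.0 years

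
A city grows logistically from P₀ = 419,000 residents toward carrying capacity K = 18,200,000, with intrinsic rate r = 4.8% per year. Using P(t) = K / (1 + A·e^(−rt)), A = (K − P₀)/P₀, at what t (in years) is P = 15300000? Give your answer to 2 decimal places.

A = (18200000 − 419000)/419000 = 42.43675
15300000 = 18200000/(1 + 42.43675·e^(−0.048t)) → 1 + 42.43675·e^(−0.048t) = 1.18954
e^(−0.048t) = 0.004466 → t = ln(223.89046)/0.048 = 5.41116/0.048

t ≈ 112.73 years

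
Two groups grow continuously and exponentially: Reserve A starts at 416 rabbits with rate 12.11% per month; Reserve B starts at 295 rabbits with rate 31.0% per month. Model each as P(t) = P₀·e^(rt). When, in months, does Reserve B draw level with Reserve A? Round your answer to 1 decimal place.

416·e^(0.1211t) = 295·e^(0.31t)
416/295 = e^((0.31 − 0.1211)t) → ln(1.41017) = 0.1889·t
t = 0.34371 / 0.1889

t ≈ 1.8 months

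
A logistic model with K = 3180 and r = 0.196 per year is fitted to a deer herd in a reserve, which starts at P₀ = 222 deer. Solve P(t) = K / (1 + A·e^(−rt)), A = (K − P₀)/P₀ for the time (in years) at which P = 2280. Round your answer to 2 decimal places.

t ≈ 17.95 years

A = (3180 − 222)/222 = 13.32432
2280 = 3180/(1 + 13.32432·e^(−0.196t)) → 1 + 13.32432·e^(−0.196t) = 1.39474
e^(−0.196t) = 0.029625 → t = ln(33.75495)/0.196 = 3.51913/0.196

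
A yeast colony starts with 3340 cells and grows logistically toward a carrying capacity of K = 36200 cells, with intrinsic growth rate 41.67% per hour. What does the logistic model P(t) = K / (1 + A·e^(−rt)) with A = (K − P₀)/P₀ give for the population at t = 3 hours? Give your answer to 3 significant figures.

A = (36200 − 3340)/3340 = 9.83832
P(3) = 36200 / (1 + 9.83832·e^(−0.4167·3)) = 36200 / (1 + 9.83832·0.286476)
= 36200 / 3.81844 ≈ 9480.3

≈ 9,480 cells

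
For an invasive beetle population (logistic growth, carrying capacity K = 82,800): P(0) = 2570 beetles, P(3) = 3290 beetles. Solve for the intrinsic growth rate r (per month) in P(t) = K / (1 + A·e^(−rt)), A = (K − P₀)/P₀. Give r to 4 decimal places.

A = (82800 − 2570)/2570 = 31.2179
3290 = 82800/(1 + 31.2179·e^(−r·3)) → e^(−3r) = (25.16717 − 1)/31.2179 = 0.774145
r = −ln(0.774145)/3 = 0.256/3

r ≈ 0.0853 per month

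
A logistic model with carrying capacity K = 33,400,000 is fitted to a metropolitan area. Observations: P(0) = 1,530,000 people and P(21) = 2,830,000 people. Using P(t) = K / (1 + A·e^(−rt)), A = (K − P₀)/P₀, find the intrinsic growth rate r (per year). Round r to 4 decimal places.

A = (33400000 − 1530000)/1530000 = 20.83007
2830000 = 33400000/(1 + 20.83007·e^(−r·21)) → e^(−21r) = (11.80212 − 1)/20.83007 = 0.518583
r = −ln(0.518583)/21 = 0.65665/21

r ≈ 0.0313 per year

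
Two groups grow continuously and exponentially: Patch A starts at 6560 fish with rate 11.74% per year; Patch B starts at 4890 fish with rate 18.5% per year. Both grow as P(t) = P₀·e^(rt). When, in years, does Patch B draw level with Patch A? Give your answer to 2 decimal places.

6560·e^(0.1174t) = 4890·e^(0.185t)
6560/4890 = e^((0.185 − 0.1174)t) → ln(1.34151) = 0.0676·t
t = 0.2938 / 0.0676

t ≈ 4.35 years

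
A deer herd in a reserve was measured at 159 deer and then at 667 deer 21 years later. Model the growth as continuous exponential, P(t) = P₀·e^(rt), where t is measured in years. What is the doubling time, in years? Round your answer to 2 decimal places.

r = ln(667/159) / 21 = ln(4.19497) / 21 ≈ 0.06828 per year
doubling time = ln 2 / |r| = 0.69315 / 0.06828

doubling time ≈ 10.15 years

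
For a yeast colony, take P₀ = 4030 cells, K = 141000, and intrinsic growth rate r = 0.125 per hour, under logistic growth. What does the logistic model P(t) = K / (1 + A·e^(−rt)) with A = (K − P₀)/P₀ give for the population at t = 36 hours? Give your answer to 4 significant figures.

≈ 102,400 cells

A = (141000 − 4030)/4030 = 33.98759
P(36) = 141000 / (1 + 33.98759·e^(−0.125·36)) = 141000 / (1 + 33.98759·0.011109)
= 141000 / 1.37757 ≈ 102354.29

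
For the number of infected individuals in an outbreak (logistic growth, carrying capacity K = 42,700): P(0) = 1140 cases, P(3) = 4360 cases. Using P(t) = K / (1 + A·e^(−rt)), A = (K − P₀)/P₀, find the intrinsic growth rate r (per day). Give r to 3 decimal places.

r ≈ 0.474 per day

A = (42700 − 1140)/1140 = 36.45614
4360 = 42700/(1 + 36.45614·e^(−r·3)) → e^(−3r) = (9.79358 − 1)/36.45614 = 0.24121
r = −ln(0.24121)/3 = 1.42209/3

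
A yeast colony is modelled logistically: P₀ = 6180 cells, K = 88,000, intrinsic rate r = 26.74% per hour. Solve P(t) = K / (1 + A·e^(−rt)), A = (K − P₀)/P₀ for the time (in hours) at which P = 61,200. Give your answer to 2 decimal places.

t ≈ 12.75 hours

A = (88000 − 6180)/6180 = 13.23948
61200 = 88000/(1 + 13.23948·e^(−0.2674t)) → 1 + 13.23948·e^(−0.2674t) = 1.43791
e^(−0.2674t) = 0.033076 → t = ln(30.23344)/0.2674 = 3.40895/0.2674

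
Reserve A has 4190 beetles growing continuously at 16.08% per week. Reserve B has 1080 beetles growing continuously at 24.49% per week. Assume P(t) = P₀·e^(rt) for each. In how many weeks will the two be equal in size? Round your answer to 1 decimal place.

t ≈ 16.1 weeks

4190·e^(0.1608t) = 1080·e^(0.2449t)
4190/1080 = e^((0.2449 − 0.1608)t) → ln(3.87963) = 0.0841·t
t = 1.35574 / 0.0841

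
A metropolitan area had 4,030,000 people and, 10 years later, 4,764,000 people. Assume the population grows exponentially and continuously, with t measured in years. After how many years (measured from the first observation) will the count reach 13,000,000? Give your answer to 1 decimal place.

r = ln(4764000/4030000) / 10 ≈ 0.016732 per year
t = ln(13000000/4030000) / r = 1.17118 / 0.016732 ≈ 69.996

t ≈ 70.0 years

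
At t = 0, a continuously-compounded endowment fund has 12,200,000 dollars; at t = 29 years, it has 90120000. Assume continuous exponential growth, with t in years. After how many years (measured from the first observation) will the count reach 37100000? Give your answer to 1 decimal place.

r = ln(90120000/12200000) / 29 ≈ 0.068955 per year
t = ln(37100000/12200000) / r = 1.11218 / 0.068955 ≈ 16.129

t ≈ 16.1 years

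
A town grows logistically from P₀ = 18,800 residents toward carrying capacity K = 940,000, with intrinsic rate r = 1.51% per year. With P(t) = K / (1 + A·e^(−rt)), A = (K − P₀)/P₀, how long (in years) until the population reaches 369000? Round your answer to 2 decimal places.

A = (940000 − 18800)/18800 = 49
369000 = 940000/(1 + 49·e^(−0.0151t)) → 1 + 49·e^(−0.0151t) = 2.54743
e^(−0.0151t) = 0.03158 → t = ln(31.6655)/0.0151 = 3.45523/0.0151

t ≈ 228.82 years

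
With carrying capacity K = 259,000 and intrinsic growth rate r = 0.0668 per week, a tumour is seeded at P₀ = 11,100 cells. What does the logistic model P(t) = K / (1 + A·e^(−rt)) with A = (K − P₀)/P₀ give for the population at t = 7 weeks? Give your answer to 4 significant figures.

≈ 17,280 cells

A = (259000 − 11100)/11100 = 22.33333
P(7) = 259000 / (1 + 22.33333·e^(−0.0668·7)) = 259000 / (1 + 22.33333·0.626504)
= 259000 / 14.99192 ≈ 17275.97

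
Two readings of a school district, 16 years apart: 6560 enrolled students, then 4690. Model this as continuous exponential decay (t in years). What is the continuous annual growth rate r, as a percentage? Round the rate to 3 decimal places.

r ≈ -2.097% per year

4690 = 6560 · e^(r·16)
e^(16r) = 4690/6560 = 0.71494
r = ln(0.71494) / 16 = -0.33556 / 16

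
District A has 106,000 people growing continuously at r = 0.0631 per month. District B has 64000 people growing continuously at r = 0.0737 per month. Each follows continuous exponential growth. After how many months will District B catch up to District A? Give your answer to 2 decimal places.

106000·e^(0.0631t) = 64000·e^(0.0737t)
106000/64000 = e^((0.0737 − 0.0631)t) → ln(1.65625) = 0.0106·t
t = 0.50456 / 0.0106

t ≈ 47.60 months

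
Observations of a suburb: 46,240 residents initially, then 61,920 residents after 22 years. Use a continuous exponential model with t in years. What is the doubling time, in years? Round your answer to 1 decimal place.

r = ln(61920/46240) / 22 = ln(1.3391) / 22 ≈ 0.013273 per year
doubling time = ln 2 / |r| = 0.69315 / 0.013273

doubling time ≈ 52.2 years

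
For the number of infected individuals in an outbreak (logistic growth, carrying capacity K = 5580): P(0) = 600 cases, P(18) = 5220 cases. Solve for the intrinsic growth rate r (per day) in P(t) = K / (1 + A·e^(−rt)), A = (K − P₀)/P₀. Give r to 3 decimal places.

A = (5580 − 600)/600 = 8.3
5220 = 5580/(1 + 8.3·e^(−r·18)) → e^(−18r) = (1.06897 − 1)/8.3 = 0.008309
r = −ln(0.008309)/18 = 4.7904/18

r ≈ 0.266 per day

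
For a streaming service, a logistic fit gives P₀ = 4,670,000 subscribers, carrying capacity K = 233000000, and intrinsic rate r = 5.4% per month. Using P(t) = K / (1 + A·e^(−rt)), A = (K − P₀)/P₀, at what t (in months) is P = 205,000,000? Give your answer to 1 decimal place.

t ≈ 108.9 months

A = (233000000 − 4670000)/4670000 = 48.89293
205000000 = 233000000/(1 + 48.89293·e^(−0.054t)) → 1 + 48.89293·e^(−0.054t) = 1.13659
e^(−0.054t) = 0.002794 → t = ln(357.96612)/0.054 = 5.88044/0.054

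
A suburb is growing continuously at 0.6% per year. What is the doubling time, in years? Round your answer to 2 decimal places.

doubling time = ln(2) / |r| = 0.69315 / 0.006

doubling time ≈ 115.52 years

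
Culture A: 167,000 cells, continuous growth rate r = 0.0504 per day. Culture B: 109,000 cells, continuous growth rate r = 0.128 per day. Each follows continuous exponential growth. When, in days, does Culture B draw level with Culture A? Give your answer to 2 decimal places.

167000·e^(0.0504t) = 109000·e^(0.128t)
167000/109000 = e^((0.128 − 0.0504)t) → ln(1.53211) = 0.0776·t
t = 0.42665 / 0.0776

t ≈ 5.50 days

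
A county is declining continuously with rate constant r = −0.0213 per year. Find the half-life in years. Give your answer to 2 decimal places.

half-life ≈ 32.54 years

half-life = ln(2) / |r| = 0.69315 / 0.0213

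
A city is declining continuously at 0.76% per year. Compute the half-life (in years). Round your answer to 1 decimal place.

half-life = ln(2) / |r| = 0.69315 / 0.0076

half-life ≈ 91.2 years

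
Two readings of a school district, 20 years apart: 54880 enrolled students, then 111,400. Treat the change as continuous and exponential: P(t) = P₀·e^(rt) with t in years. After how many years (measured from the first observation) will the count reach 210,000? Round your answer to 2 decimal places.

r = ln(111400/54880) / 20 ≈ 0.035399 per year
t = ln(210000/54880) / r = 1.34196 / 0.035399 ≈ 37.91

t ≈ 37.91 years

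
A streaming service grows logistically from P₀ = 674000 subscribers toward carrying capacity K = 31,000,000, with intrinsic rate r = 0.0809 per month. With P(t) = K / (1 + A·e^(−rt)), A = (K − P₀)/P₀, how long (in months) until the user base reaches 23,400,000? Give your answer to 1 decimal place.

t ≈ 61.0 months

A = (31000000 − 674000)/674000 = 44.99407
23400000 = 31000000/(1 + 44.99407·e^(−0.0809t)) → 1 + 44.99407·e^(−0.0809t) = 1.32479
e^(−0.0809t) = 0.007218 → t = ln(138.53436)/0.0809 = 4.93112/0.0809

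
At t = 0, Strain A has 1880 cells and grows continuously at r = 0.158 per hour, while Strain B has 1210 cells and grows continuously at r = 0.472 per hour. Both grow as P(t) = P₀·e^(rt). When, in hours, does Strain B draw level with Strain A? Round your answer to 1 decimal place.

1880·e^(0.158t) = 1210·e^(0.472t)
1880/1210 = e^((0.472 − 0.158)t) → ln(1.55372) = 0.314·t
t = 0.44065 / 0.314

t ≈ 1.4 hours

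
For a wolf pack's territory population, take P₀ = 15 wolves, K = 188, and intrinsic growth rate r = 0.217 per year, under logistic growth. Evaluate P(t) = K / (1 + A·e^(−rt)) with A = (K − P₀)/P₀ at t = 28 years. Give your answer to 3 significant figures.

≈ 183 wolves

A = (188 − 15)/15 = 11.53333
P(28) = 188 / (1 + 11.53333·e^(−0.217·28)) = 188 / (1 + 11.53333·0.002297)
= 188 / 1.0265 ≈ 183.15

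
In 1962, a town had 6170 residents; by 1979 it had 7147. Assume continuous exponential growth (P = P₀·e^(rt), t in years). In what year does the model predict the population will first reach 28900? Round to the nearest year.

r = ln(7147/6170) / 17 = 0.14699/17 ≈ 0.008647 per year
t = ln(28900/6170) / r = 1.54414/0.008647 ≈ 178.58 years after 1962

year 2141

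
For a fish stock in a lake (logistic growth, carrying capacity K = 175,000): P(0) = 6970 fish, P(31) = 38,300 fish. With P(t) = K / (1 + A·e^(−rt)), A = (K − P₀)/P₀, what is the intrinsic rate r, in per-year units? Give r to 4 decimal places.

r ≈ 0.0616 per year

A = (175000 − 6970)/6970 = 24.1076
38300 = 175000/(1 + 24.1076·e^(−r·31)) → e^(−31r) = (4.56919 − 1)/24.1076 = 0.148052
r = −ln(0.148052)/31 = 1.91019/31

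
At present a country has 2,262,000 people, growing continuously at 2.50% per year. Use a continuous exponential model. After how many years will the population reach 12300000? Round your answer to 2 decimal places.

t ≈ 67.73 years

12300000 = 2262000 · e^(0.025·t)
t = ln(12300000/2262000) / 0.025 = ln(5.43767) / 0.025 = 1.69335 / 0.025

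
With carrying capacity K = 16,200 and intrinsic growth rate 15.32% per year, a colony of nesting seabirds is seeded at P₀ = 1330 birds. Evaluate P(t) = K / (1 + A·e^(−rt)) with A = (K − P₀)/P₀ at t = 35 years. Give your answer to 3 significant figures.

A = (16200 − 1330)/1330 = 11.18045
P(35) = 16200 / (1 + 11.18045·e^(−0.1532·35)) = 16200 / (1 + 11.18045·0.004692)
= 16200 / 1.05245 ≈ 15392.61

≈ 15,400 birds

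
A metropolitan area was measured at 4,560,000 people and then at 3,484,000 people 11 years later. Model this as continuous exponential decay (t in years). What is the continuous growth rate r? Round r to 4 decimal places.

3484000 = 4560000 · e^(r·11)
e^(11r) = 3484000/4560000 = 0.76404
r = ln(0.76404) / 11 = -0.26914 / 11

r ≈ -0.0245 per year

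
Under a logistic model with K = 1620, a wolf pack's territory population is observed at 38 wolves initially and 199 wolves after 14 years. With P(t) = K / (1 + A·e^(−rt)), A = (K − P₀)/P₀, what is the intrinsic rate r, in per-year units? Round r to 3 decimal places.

r ≈ 0.126 per year

A = (1620 − 38)/38 = 41.63158
199 = 1620/(1 + 41.63158·e^(−r·14)) → e^(−14r) = (8.1407 − 1)/41.63158 = 0.171521
r = −ln(0.171521)/14 = 1.76305/14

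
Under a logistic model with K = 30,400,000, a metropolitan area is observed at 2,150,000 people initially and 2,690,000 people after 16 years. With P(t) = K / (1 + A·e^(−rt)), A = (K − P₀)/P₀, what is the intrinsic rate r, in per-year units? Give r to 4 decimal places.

r ≈ 0.0152 per year

A = (30400000 − 2150000)/2150000 = 13.13953
2690000 = 30400000/(1 + 13.13953·e^(−r·16)) → e^(−16r) = (11.30112 − 1)/13.13953 = 0.783979
r = −ln(0.783979)/16 = 0.24337/16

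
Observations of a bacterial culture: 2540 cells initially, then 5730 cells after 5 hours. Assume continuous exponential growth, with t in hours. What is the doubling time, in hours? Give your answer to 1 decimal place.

r = ln(5730/2540) / 5 = ln(2.25591) / 5 ≈ 0.16271 per hour
doubling time = ln 2 / |r| = 0.69315 / 0.16271

doubling time ≈ 4.3 hours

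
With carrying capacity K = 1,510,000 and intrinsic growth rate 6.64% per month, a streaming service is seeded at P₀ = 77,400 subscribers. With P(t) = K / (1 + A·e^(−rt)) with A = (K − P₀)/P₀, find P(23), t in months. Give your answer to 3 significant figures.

≈ 301,000 subscribers

A = (1510000 − 77400)/77400 = 18.50904
P(23) = 1510000 / (1 + 18.50904·e^(−0.0664·23)) = 1510000 / (1 + 18.50904·0.217143)
= 1510000 / 5.01911 ≈ 300850.39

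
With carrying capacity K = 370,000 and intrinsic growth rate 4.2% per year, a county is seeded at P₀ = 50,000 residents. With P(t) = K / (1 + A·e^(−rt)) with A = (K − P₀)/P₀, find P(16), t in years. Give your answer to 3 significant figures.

≈ 86,700 residents

A = (370000 − 50000)/50000 = 6.4
P(16) = 370000 / (1 + 6.4·e^(−0.042·16)) = 370000 / (1 + 6.4·0.510686)
= 370000 / 4.26839 ≈ 86683.71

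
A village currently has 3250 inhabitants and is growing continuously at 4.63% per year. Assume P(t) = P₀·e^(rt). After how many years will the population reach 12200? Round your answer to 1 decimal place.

t ≈ 28.6 years

12200 = 3250 · e^(0.0463·t)
t = ln(12200/3250) / 0.0463 = ln(3.75385) / 0.0463 = 1.32278 / 0.0463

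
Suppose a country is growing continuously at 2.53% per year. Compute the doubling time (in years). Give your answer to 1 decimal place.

doubling time = ln(2) / |r| = 0.69315 / 0.0253

doubling time ≈ 27.4 years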